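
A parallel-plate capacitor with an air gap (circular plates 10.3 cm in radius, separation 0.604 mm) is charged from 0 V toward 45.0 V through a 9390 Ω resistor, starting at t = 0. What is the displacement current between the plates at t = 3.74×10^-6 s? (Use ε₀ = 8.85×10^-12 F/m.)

2.12×10^-3 A

With C = ε₀A/d = (8.85×10^-12)(0.03333)/(6.04×10^-4) = 4.884×10^-10 F, the time constant is τ = RC = 4.586×10^-6 s, so t/τ = 0.8155 and e^(−t/τ) = 0.4424.
I_d = I_cond = (V₀/R) e^(−t/τ) = (4.792×10^-3)(0.4424) = 2.12×10^-3 A.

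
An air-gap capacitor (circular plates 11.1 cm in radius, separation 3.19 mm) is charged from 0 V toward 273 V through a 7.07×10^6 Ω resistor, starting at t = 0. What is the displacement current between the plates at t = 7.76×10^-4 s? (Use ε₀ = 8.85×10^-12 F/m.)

With C = ε₀A/d = (8.85×10^-12)(0.03871)/(3.19×10^-3) = 1.074×10^-10 F, the time constant is τ = RC = 7.593×10^-4 s, so t/τ = 1.022 and e^(−t/τ) = 0.3599.
I_d = I_cond = (V₀/R) e^(−t/τ) = (3.861×10^-5)(0.3599) = 1.39×10^-5 A.

1.39×10^-5 A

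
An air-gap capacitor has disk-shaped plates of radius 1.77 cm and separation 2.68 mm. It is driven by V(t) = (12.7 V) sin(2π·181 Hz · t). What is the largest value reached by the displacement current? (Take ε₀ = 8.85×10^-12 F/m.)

4.69×10^-8 A

The displacement current equals the conduction current C dV/dt, which peaks at C V₀ ω.
With C = ε₀A/d = (8.85×10^-12)(9.842×10^-4)/(2.68×10^-3) = 3.250×10^-12 F and ω = 2πf = 1137 rad/s, I_d,max = (3.250×10^-12)(12.7)(1137) = 4.69×10^-8 A.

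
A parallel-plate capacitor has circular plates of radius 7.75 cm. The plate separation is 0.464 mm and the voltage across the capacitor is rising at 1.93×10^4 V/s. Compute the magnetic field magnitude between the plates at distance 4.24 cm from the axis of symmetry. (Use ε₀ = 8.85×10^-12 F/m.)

dE/dt = (dV/dt)/d = 4.159×10^7 V/(m·s); I_d = ε₀(πR²)(dE/dt) = (8.85×10^-12)(0.01887)(4.159×10^7) = 6.946×10^-6 A.
For r < R the Ampère–Maxwell law gives B(2πr) = μ₀ I_d (r²/R²), so B = μ₀ I_d r/(2πR²) = (4π×10^-7)(6.946×10^-6)(0.0424)/(2π·0.0775²) = 9.81×10^-12 T.

9.81×10^-12 T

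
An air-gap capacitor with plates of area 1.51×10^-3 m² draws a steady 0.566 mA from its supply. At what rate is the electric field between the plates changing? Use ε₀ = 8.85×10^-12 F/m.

By continuity, I_d in the gap equals the 0.566 mA flowing in the wire.
Then dE/dt = I_d/(ε₀A) = 4.24×10^10 V/(m·s).

4.24×10^10 V/(m·s)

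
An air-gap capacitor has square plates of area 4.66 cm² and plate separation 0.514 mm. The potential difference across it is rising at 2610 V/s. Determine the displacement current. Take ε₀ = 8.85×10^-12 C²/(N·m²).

2.09×10^-8 A

The displacement current equals the charging current C dV/dt. With C = ε₀A/d = (8.85×10^-12)(4.66×10^-4)/(5.14×10^-4) = 8.024×10^-12 F, I_d = (8.024×10^-12)(2610) = 2.09×10^-8 A.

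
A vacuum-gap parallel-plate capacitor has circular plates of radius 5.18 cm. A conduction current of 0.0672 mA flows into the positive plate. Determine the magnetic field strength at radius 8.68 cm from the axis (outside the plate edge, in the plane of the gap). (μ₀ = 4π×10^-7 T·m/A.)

1.55×10^-10 T

No conduction current crosses the gap, so I_d there equals the 6.72×10^-5 A in the leads.
Outside the plates the loop encloses all of I_d, so B·2πr = μ₀ I_d and B = 1.55×10^-10 T.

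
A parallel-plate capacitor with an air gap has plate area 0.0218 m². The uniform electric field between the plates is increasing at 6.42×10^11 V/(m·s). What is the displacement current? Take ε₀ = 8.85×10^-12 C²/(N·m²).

With a uniform field, Φ_E = EA, so I_d = ε₀ A dE/dt = 0.124 A.

0.124 A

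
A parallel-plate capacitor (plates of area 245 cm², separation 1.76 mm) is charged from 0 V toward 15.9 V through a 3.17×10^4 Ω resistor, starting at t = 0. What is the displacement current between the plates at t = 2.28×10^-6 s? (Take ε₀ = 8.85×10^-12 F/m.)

C = ε₀A/d = (8.85×10^-12)(0.0245)/(1.76×10^-3) = 1.232×10^-10 F and τ = RC = 3.905×10^-6 s. I_d in the gap equals the RC charging current.
I_d(t) = (V₀/R) e^(−t/τ) = 5.016×10^-4 · e^(−0.5839) = 2.80×10^-4 A.

2.80×10^-4 A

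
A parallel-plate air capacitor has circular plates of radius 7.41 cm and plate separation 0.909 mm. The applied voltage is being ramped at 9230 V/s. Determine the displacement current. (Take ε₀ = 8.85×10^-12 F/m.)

E = V/d so dE/dt = (dV/dt)/d = 1.015×10^7 V/(m·s), and I_d = ε₀ A dE/dt = (8.85×10^-12)(0.01725)(1.015×10^7) = 1.55×10^-6 A.

1.55×10^-6 A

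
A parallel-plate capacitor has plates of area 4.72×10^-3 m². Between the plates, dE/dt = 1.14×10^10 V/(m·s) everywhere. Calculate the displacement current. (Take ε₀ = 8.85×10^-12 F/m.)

I_d = ε₀ A (dE/dt) = (8.85×10^-12)(4.72×10^-3 m²)(1.14×10^10) = 4.76×10^-4 A.

4.76×10^-4 A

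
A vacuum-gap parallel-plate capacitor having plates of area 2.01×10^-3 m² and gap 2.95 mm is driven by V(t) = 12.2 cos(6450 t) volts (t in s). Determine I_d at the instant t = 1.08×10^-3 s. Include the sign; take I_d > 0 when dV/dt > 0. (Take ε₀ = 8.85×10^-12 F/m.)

-2.99×10^-7 A

dE/dt = (V₀ω/d)·−sin(ωt) with ωt = 6.966 rad: (12.2)(6450)(-0.6310)/(2.95×10^-3) = -1.683×10^7 V/(m·s).
I_d = ε₀ A dE/dt = (8.85×10^-12)(2.01×10^-3)(-1.683×10^7) = -2.99×10^-7 A.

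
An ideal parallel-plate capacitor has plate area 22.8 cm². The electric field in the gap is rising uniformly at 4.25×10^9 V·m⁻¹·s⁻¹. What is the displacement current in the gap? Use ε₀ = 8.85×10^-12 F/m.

8.58×10^-5 A

With a uniform field, Φ_E = EA, so I_d = ε₀ A dE/dt = 8.58×10^-5 A.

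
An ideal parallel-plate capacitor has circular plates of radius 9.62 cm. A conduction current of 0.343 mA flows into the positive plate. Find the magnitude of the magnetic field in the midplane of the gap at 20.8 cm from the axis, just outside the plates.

By continuity the displacement current in the gap matches the conduction current: I_d = 3.43×10^-4 A.
Outside the plates the loop encloses all of I_d, so B·2πr = μ₀ I_d and B = 3.30×10^-10 T.

3.30×10^-10 T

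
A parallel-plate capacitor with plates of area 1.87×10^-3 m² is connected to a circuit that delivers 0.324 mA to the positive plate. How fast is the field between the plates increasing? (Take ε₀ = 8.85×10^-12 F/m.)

Charge continuity gives I_d = I = 3.24×10^-4 A between the plates.
Then dE/dt = I_d/(ε₀A) = 1.96×10^10 V/(m·s).

1.96×10^10 V/(m·s)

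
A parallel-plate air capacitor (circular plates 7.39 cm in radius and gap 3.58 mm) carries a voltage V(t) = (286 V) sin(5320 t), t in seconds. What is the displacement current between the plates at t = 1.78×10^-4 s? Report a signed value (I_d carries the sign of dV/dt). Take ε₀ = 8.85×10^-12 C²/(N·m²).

dE/dt = (V₀ω/d)·cos(ωt) with ωt = 0.94696 rad: (286)(5320)(0.5842)/(3.58×10^-3) = 2.483×10^8 V/(m·s).
I_d = ε₀ A dE/dt = (8.85×10^-12)(0.01716)(2.483×10^8) = 3.77×10^-5 A.

3.77×10^-5 A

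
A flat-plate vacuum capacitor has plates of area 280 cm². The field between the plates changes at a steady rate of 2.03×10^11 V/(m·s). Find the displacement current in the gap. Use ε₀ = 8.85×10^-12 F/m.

0.0503 A

With a uniform field, Φ_E = EA, so I_d = ε₀ A dE/dt = 0.0503 A.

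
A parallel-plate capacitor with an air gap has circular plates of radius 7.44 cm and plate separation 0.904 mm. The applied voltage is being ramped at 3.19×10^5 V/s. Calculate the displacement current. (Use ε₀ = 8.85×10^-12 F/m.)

The displacement current equals the charging current C dV/dt. With C = ε₀A/d = (8.85×10^-12)(0.01739)/(9.04×10^-4) = 1.702×10^-10 F, I_d = (1.702×10^-10)(3.19×10^5) = 5.43×10^-5 A.

5.43×10^-5 A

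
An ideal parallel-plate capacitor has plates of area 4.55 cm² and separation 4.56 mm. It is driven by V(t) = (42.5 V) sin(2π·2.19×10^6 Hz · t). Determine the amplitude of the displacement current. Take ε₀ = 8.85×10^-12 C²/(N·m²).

5.16×10^-4 A

The displacement current equals the conduction current C dV/dt, which peaks at C V₀ ω.
With C = ε₀A/d = (8.85×10^-12)(4.55×10^-4)/(4.56×10^-3) = 8.831×10^-13 F and ω = 2πf = 1.376×10^7 rad/s, I_d,max = (8.831×10^-13)(42.5)(1.376×10^7) = 5.16×10^-4 A.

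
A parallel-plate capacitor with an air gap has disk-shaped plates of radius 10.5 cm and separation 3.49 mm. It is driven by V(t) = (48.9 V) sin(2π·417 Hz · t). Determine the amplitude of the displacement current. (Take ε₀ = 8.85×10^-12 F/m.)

1.13×10^-5 A

C = ε₀A/d = (8.85×10^-12)(0.03464)/(3.49×10^-3) = 8.784×10^-11 F; ω = 2πf = 2620 rad/s.
I_d = C dV/dt, so |I_d|_max = C V₀ ω = (8.784×10^-11)(48.9)(2620) = 1.13×10^-5 A.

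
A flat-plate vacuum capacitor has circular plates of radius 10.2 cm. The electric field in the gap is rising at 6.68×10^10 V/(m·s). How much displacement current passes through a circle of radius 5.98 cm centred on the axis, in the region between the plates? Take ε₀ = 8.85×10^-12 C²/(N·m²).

Total displacement current: I_d = ε₀(πR²)(dE/dt) = (8.85×10^-12)(0.03269)(6.68×10^10) = 0.01933 A.
The field is uniform, so I_d,enc = I_d (r/R)² = (0.01933)(5.98/10.2)² = 6.64×10^-3 A.

6.64×10^-3 A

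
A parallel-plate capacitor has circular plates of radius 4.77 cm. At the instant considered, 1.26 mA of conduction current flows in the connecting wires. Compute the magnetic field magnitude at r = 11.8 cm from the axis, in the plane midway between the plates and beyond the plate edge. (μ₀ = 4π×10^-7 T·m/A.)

Between the plates the displacement current equals the wire current: I_d = 1.26 mA = 1.26×10^-3 A.
Outside the plates the loop encloses all of I_d, so B·2πr = μ₀ I_d and B = 2.14×10^-9 T.

2.14×10^-9 T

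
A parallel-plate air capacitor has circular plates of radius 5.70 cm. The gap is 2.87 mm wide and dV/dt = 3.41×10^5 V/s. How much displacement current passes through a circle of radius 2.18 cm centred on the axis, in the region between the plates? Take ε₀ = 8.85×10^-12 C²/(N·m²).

1.57×10^-6 A

With E = V/d, dE/dt = 1.188×10^8 V/(m·s) and πR² = 0.01021 m², giving I_d = ε₀ πR² dE/dt = 1.073×10^-5 A.
The field is uniform, so I_d,enc = I_d (r/R)² = (1.073×10^-5)(2.18/5.70)² = 1.57×10^-6 A.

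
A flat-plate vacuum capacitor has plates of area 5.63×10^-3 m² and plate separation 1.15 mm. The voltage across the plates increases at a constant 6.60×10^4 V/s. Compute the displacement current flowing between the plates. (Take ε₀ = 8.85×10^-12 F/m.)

2.86×10^-6 A

C = ε₀A/d = (8.85×10^-12)(5.63×10^-3)/(1.15×10^-3) = 4.333×10^-11 F.
I_d = C dV/dt = (4.333×10^-11)(6.60×10^4) = 2.86×10^-6 A.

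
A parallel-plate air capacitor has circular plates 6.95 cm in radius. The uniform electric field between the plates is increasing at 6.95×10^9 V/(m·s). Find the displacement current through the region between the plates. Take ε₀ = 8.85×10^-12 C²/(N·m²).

9.33×10^-4 A

With a uniform field, Φ_E = EA, so I_d = ε₀ A dE/dt = 9.33×10^-4 A.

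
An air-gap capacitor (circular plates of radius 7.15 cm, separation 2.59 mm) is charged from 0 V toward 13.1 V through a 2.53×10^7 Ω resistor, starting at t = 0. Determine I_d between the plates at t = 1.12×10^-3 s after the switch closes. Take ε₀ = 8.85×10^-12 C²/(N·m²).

2.31×10^-7 A

With C = ε₀A/d = (8.85×10^-12)(0.01606)/(2.59×10^-3) = 5.488×10^-11 F, the time constant is τ = RC = 1.388×10^-3 s, so t/τ = 0.8069 and e^(−t/τ) = 0.4462.
I_d = I_cond = (V₀/R) e^(−t/τ) = (5.178×10^-7)(0.4462) = 2.31×10^-7 A.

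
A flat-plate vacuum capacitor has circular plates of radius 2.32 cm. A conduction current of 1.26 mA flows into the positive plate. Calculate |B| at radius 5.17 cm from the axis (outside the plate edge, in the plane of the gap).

No conduction current crosses the gap, so I_d there equals the 1.26×10^-3 A in the leads.
With r > R the enclosed displacement current is the full I_d; B = μ₀ I_d / (2πr) = 4.87×10^-9 T.

4.87×10^-9 T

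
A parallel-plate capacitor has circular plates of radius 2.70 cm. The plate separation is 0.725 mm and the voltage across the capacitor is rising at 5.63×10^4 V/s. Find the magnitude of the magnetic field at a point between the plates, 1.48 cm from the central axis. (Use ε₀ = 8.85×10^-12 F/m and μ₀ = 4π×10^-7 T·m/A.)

6.39×10^-12 T

dE/dt = (dV/dt)/d = 7.766×10^7 V/(m·s); I_d = ε₀(πR²)(dE/dt) = (8.85×10^-12)(2.290×10^-3)(7.766×10^7) = 1.574×10^-6 A.
For r < R the Ampère–Maxwell law gives B(2πr) = μ₀ I_d (r²/R²), so B = μ₀ I_d r/(2πR²) = (4π×10^-7)(1.574×10^-6)(0.0148)/(2π·0.0270²) = 6.39×10^-12 T.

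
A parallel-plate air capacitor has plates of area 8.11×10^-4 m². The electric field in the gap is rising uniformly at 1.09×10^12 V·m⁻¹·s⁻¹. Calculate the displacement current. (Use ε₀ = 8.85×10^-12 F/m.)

The displacement current is ε₀ times dΦ_E/dt = ε₀ A dE/dt = (8.85×10^-12)(8.11×10^-4)(1.09×10^12) = 7.82×10^-3 A.

7.82×10^-3 A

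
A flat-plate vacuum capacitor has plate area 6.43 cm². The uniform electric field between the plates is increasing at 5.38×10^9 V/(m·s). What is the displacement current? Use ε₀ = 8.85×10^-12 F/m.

With a uniform field, Φ_E = EA, so I_d = ε₀ A dE/dt = 3.06×10^-5 A.

3.06×10^-5 A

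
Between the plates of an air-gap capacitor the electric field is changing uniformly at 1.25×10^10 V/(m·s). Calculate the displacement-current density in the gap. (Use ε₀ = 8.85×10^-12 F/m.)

0.111 A/m²

The displacement-current density is ε₀ ∂E/∂t = (8.85×10^-12)(1.25×10^10) = 0.111 A/m².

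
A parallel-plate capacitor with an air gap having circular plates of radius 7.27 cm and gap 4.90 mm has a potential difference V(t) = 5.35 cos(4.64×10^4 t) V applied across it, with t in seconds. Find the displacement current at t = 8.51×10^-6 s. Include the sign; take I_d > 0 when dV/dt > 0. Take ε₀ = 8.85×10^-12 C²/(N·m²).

dE/dt = (V₀ω/d)·−sin(ωt) with ωt = 0.394864 rad: (5.35)(4.64×10^4)(-0.3847)/(4.90×10^-3) = -1.949×10^7 V/(m·s).
I_d = ε₀ A dE/dt = (8.85×10^-12)(0.01660)(-1.949×10^7) = -2.86×10^-6 A.

-2.86×10^-6 A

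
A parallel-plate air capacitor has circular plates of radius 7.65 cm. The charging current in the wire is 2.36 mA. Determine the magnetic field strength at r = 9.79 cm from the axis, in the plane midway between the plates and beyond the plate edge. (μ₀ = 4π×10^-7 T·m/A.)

4.82×10^-9 T

By continuity the displacement current in the gap matches the conduction current: I_d = 2.36×10^-3 A.
For r ≥ R the full I_d is enclosed: B = μ₀ I_d/(2πr) = (4π×10^-7)(2.36×10^-3)/(2π·0.0979) = 4.82×10^-9 T.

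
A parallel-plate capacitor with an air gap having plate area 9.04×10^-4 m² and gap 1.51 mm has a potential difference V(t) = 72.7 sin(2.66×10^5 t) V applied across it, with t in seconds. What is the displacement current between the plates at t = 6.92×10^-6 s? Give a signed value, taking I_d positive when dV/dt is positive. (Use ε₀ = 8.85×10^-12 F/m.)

dV/dt = (72.7)(2.66×10^5)·cos(1.84072) = -5.157×10^6 V/s.
I_d = C dV/dt with C = ε₀A/d = (8.85×10^-12)(9.04×10^-4)/(1.51×10^-3) = 5.298×10^-12 F, so I_d = (5.298×10^-12)(-5.157×10^6) = -2.73×10^-5 A.

-2.73×10^-5 A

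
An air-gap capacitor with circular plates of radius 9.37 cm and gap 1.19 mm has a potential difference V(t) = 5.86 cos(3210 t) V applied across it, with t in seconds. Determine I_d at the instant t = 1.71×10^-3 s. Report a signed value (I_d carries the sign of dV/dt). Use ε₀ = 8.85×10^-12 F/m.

dE/dt = (V₀ω/d)·−sin(ωt) with ωt = 5.4891 rad: (5.86)(3210)(0.7132)/(1.19×10^-3) = 1.127×10^7 V/(m·s).
I_d = ε₀ A dE/dt = (8.85×10^-12)(0.02758)(1.127×10^7) = 2.75×10^-6 A.

2.75×10^-6 A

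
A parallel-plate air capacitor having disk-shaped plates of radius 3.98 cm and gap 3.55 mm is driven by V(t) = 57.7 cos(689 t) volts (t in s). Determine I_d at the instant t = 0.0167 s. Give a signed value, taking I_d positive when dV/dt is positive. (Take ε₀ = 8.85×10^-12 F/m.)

4.30×10^-7 A

dV/dt = (57.7)(689)·−sin(11.5063) = 3.468×10^4 V/s.
I_d = C dV/dt with C = ε₀A/d = (8.85×10^-12)(4.976×10^-3)/(3.55×10^-3) = 1.240×10^-11 F, so I_d = (1.240×10^-11)(3.468×10^4) = 4.30×10^-7 A.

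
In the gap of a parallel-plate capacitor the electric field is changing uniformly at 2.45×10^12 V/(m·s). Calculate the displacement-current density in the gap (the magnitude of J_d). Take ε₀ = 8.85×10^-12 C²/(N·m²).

The displacement-current density is ε₀ ∂E/∂t = (8.85×10^-12)(2.45×10^12) = 21.7 A/m².

21.7 A/m²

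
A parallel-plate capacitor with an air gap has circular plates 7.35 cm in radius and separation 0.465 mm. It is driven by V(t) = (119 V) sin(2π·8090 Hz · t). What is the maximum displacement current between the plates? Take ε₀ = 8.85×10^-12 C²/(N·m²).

1.95×10^-3 A

(dE/dt)_max = V₀ω/d = 1.301×10^10 V/(m·s); ω = 2πf = 5.083×10^4 rad/s.
I_d,max = ε₀ A (dE/dt)_max = (8.85×10^-12)(0.01697)(1.301×10^10) = 1.95×10^-3 A.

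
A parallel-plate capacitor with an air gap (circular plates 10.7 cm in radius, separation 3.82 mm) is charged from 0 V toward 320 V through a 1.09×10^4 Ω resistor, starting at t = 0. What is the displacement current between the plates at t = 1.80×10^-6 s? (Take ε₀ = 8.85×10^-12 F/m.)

4.05×10^-3 A

With C = ε₀A/d = (8.85×10^-12)(0.03597)/(3.82×10^-3) = 8.333×10^-11 F, the time constant is τ = RC = 9.083×10^-7 s, so t/τ = 1.982 and e^(−t/τ) = 0.1378.
I_d = I_cond = (V₀/R) e^(−t/τ) = (0.02936)(0.1378) = 4.05×10^-3 A.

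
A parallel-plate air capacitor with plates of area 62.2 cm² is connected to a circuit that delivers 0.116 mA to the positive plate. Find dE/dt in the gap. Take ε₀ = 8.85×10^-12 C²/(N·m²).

By continuity, I_d in the gap equals the 0.116 mA flowing in the wire.
Then dE/dt = I_d/(ε₀A) = 2.11×10^9 V/(m·s).

2.11×10^9 V/(m·s)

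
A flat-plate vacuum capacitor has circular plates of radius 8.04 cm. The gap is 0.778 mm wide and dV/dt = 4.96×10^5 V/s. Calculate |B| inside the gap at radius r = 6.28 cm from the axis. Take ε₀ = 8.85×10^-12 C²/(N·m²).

I_d = C dV/dt with C = ε₀πR²/d = 2.310×10^-10 F, so I_d = (2.310×10^-10)(4.96×10^5) = 1.146×10^-4 A.
An Ampèrian loop of radius r encloses a fraction (r/R)² of I_d. Then B·2πr = μ₀ I_d (r/R)², giving B = μ₀ I_d r/(2πR²) = 2.23×10^-10 T.

2.23×10^-10 T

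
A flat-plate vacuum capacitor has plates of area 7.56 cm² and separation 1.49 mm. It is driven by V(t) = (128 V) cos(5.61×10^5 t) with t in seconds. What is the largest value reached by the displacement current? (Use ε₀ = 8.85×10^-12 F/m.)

(dE/dt)_max = V₀ω/d = 4.819×10^10 V/(m·s); ω = 5.61×10^5 rad/s.
I_d,max = ε₀ A (dE/dt)_max = (8.85×10^-12)(7.56×10^-4)(4.819×10^10) = 3.22×10^-4 A.

3.22×10^-4 A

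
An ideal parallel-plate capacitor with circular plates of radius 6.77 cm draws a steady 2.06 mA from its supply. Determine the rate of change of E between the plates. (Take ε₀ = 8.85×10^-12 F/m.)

1.62×10^10 V/(m·s)

Charge continuity gives I_d = I = 2.06×10^-3 A between the plates.
Since I_d = ε₀ A dE/dt, dE/dt = I_d/(ε₀A) = (2.06×10^-3)/((8.85×10^-12)(0.01440)) = 1.62×10^10 V/(m·s).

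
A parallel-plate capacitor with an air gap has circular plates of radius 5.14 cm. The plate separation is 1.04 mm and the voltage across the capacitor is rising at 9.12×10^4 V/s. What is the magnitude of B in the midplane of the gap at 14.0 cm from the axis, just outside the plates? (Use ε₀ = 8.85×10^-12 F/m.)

I_d = C dV/dt with C = ε₀πR²/d = 7.063×10^-11 F, so I_d = (7.063×10^-11)(9.12×10^4) = 6.441×10^-6 A.
For r ≥ R the full I_d is enclosed: B = μ₀ I_d/(2πr) = (4π×10^-7)(6.441×10^-6)/(2π·0.140) = 9.20×10^-12 T.

9.20×10^-12 T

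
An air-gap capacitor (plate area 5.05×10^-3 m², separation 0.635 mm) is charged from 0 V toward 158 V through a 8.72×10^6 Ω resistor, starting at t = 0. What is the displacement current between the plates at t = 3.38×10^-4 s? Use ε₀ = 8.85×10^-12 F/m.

With C = ε₀A/d = (8.85×10^-12)(5.05×10^-3)/(6.35×10^-4) = 7.038×10^-11 F, the time constant is τ = RC = 6.137×10^-4 s, so t/τ = 0.5508 and e^(−t/τ) = 0.5765.
I_d = I_cond = (V₀/R) e^(−t/τ) = (1.812×10^-5)(0.5765) = 1.04×10^-5 A.

1.04×10^-5 A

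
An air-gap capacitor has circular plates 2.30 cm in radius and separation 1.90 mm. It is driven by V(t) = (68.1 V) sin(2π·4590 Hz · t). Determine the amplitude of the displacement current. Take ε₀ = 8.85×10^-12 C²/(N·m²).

The displacement current equals the conduction current C dV/dt, which peaks at C V₀ ω.
With C = ε₀A/d = (8.85×10^-12)(1.662×10^-3)/(1.90×10^-3) = 7.741×10^-12 F and ω = 2πf = 2.884×10^4 rad/s, I_d,max = (7.741×10^-12)(68.1)(2.884×10^4) = 1.52×10^-5 A.

1.52×10^-5 A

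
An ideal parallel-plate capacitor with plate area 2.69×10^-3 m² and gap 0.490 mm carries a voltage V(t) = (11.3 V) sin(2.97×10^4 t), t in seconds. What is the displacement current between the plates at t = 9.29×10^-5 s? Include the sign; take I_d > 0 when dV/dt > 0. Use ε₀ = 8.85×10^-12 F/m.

-1.51×10^-5 A

dV/dt = (11.3)(2.97×10^4)·cos(2.75913) = -3.114×10^5 V/s.
I_d = C dV/dt with C = ε₀A/d = (8.85×10^-12)(2.69×10^-3)/(4.90×10^-4) = 4.858×10^-11 F, so I_d = (4.858×10^-11)(-3.114×10^5) = -1.51×10^-5 A.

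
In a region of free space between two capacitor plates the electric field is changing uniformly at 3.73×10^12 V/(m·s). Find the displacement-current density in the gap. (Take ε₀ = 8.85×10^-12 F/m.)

The displacement-current density is ε₀ ∂E/∂t = (8.85×10^-12)(3.73×10^12) = 33.0 A/m².

33.0 A/m²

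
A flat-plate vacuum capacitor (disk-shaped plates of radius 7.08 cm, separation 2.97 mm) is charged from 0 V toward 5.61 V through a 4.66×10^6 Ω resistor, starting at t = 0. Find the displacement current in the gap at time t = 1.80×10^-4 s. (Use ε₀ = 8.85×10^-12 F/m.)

5.29×10^-7 A

C = ε₀A/d = (8.85×10^-12)(0.01575)/(2.97×10^-3) = 4.693×10^-11 F and τ = RC = 2.187×10^-4 s. I_d in the gap equals the RC charging current.
I_d(t) = (V₀/R) e^(−t/τ) = 1.204×10^-6 · e^(−0.8230) = 5.29×10^-7 A.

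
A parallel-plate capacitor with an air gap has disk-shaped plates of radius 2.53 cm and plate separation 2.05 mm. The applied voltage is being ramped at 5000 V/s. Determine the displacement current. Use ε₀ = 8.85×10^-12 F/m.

4.34×10^-8 A

E = V/d so dE/dt = (dV/dt)/d = 2.439×10^6 V/(m·s), and I_d = ε₀ A dE/dt = (8.85×10^-12)(2.011×10^-3)(2.439×10^6) = 4.34×10^-8 A.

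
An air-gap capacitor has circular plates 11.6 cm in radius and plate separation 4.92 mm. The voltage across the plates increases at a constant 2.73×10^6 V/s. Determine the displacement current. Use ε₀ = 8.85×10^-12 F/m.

The displacement current equals the charging current C dV/dt. With C = ε₀A/d = (8.85×10^-12)(0.04227)/(4.92×10^-3) = 7.603×10^-11 F, I_d = (7.603×10^-11)(2.73×10^6) = 2.08×10^-4 A.

2.08×10^-4 A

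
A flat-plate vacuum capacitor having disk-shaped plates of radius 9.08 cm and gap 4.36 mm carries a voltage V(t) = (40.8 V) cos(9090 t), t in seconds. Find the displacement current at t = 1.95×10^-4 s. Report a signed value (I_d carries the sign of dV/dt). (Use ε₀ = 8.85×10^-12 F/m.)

-1.91×10^-5 A

C = ε₀A/d = (8.85×10^-12)(0.02590)/(4.36×10^-3) = 5.257×10^-11 F. dV/dt = V₀ω·−sin(ωt); at ωt = 1.77255 rad this factor is -0.9797.
I_d = C dV/dt = (5.257×10^-11)(40.8)(9090)(-0.9797) = -1.91×10^-5 A.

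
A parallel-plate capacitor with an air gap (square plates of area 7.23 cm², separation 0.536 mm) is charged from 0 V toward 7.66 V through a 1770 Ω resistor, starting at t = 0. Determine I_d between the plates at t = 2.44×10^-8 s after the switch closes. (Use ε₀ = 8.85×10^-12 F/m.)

1.36×10^-3 A

With C = ε₀A/d = (8.85×10^-12)(7.23×10^-4)/(5.36×10^-4) = 1.194×10^-11 F, the time constant is τ = RC = 2.113×10^-8 s, so t/τ = 1.155 and e^(−t/τ) = 0.3151.
I_d = I_cond = (V₀/R) e^(−t/τ) = (4.328×10^-3)(0.3151) = 1.36×10^-3 A.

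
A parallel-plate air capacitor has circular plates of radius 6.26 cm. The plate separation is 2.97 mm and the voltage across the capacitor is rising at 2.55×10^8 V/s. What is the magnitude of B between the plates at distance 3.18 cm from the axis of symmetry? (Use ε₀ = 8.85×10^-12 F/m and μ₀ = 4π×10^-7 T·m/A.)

I_d = C dV/dt with C = ε₀πR²/d = 3.668×10^-11 F, so I_d = (3.668×10^-11)(2.55×10^8) = 9.353×10^-3 A.
An Ampèrian loop of radius r encloses a fraction (r/R)² of I_d. Then B·2πr = μ₀ I_d (r/R)², giving B = μ₀ I_d r/(2πR²) = 1.52×10^-8 T.

1.52×10^-8 T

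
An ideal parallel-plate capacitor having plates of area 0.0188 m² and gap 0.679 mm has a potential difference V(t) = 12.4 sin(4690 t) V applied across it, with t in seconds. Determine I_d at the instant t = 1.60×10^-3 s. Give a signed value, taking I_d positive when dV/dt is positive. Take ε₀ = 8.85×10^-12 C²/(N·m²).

4.89×10^-6 A

dV/dt = (12.4)(4690)·cos(7.504) = 1.994×10^4 V/s.
I_d = C dV/dt with C = ε₀A/d = (8.85×10^-12)(0.0188)/(6.79×10^-4) = 2.450×10^-10 F, so I_d = (2.450×10^-10)(1.994×10^4) = 4.89×10^-6 A.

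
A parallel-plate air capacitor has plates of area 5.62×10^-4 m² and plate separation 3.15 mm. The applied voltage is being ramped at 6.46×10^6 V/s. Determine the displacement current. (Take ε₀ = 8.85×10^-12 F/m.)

1.02×10^-5 A

C = ε₀A/d = (8.85×10^-12)(5.62×10^-4)/(3.15×10^-3) = 1.579×10^-12 F.
I_d = C dV/dt = (1.579×10^-12)(6.46×10^6) = 1.02×10^-5 A.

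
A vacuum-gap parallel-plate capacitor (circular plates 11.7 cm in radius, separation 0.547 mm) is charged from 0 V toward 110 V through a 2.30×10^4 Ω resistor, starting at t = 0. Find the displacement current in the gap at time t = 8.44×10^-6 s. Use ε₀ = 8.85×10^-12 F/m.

2.82×10^-3 A

With C = ε₀A/d = (8.85×10^-12)(0.04301)/(5.47×10^-4) = 6.959×10^-10 F, the time constant is τ = RC = 1.601×10^-5 s, so t/τ = 0.5272 and e^(−t/τ) = 0.5903.
I_d = I_cond = (V₀/R) e^(−t/τ) = (4.783×10^-3)(0.5903) = 2.82×10^-3 A.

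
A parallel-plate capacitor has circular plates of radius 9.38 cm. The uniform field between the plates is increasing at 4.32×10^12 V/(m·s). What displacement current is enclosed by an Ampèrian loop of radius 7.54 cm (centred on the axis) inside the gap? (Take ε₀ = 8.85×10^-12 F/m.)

Through the whole plate area (πR² = 0.02764 m²), I_d = ε₀ πR² dE/dt = 1.057 A.
Through an area πr² the displacement current is I_d·(πr²/πR²) = I_d (r/R)² = 0.683 A.

0.683 A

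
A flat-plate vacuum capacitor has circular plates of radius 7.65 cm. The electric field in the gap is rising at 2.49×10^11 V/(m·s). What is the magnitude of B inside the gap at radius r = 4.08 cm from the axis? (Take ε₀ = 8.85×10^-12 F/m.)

5.65×10^-8 T

I_d = ε₀ dΦ_E/dt = ε₀ πR² (dE/dt) = (8.85×10^-12)(0.01839)(2.49×10^11) = 0.04053 A through the full plate area.
An Ampèrian loop of radius r encloses a fraction (r/R)² of I_d. Then B·2πr = μ₀ I_d (r/R)², giving B = μ₀ I_d r/(2πR²) = 5.65×10^-8 T.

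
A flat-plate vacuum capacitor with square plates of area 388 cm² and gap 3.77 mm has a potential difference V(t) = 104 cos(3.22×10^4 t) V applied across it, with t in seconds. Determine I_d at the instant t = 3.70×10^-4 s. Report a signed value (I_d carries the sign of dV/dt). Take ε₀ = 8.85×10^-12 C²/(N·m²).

1.85×10^-4 A

dE/dt = (V₀ω/d)·−sin(ωt) with ωt = 11.914 rad: (104)(3.22×10^4)(0.6071)/(3.77×10^-3) = 5.393×10^8 V/(m·s).
I_d = ε₀ A dE/dt = (8.85×10^-12)(0.0388)(5.393×10^8) = 1.85×10^-4 A.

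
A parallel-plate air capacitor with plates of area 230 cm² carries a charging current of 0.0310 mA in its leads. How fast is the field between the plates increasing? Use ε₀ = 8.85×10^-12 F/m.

By continuity, I_d in the gap equals the 0.0310 mA flowing in the wire.
Since I_d = ε₀ A dE/dt, dE/dt = I_d/(ε₀A) = (3.10×10^-5)/((8.85×10^-12)(0.0230)) = 1.52×10^8 V/(m·s).

1.52×10^8 V/(m·s)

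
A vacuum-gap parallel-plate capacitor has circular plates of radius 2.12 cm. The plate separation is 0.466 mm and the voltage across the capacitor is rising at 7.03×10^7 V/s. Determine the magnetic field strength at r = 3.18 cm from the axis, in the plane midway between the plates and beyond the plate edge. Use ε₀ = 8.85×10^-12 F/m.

dE/dt = (dV/dt)/d = 1.509×10^11 V/(m·s); I_d = ε₀(πR²)(dE/dt) = (8.85×10^-12)(1.412×10^-3)(1.509×10^11) = 1.886×10^-3 A.
Outside the plates the loop encloses all of I_d, so B·2πr = μ₀ I_d and B = 1.19×10^-8 T.

1.19×10^-8 T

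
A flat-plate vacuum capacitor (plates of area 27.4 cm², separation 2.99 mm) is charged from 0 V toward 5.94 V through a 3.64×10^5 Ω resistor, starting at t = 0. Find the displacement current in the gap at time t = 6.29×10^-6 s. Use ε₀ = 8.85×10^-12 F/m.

C = ε₀A/d = (8.85×10^-12)(2.74×10^-3)/(2.99×10^-3) = 8.110×10^-12 F, so τ = RC = 2.952×10^-6 s.
The conduction current is I(t) = (V₀/R) e^(−t/τ), and the displacement current between the plates equals it.
t/τ = 2.131; I_d = (5.94/3.64×10^5) · e^(−2.131) = (1.632×10^-5)(0.1187) = 1.94×10^-6 A.

1.94×10^-6 A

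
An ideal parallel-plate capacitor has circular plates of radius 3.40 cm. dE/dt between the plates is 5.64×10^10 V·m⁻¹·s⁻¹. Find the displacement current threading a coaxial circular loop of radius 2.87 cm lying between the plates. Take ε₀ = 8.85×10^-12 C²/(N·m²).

1.29×10^-3 A

Total displacement current: I_d = ε₀(πR²)(dE/dt) = (8.85×10^-12)(3.632×10^-3)(5.64×10^10) = 1.813×10^-3 A.
Since J_d is uniform, the enclosed fraction is (r/R)² = 0.7125, giving I_d,enc = 1.29×10^-3 A.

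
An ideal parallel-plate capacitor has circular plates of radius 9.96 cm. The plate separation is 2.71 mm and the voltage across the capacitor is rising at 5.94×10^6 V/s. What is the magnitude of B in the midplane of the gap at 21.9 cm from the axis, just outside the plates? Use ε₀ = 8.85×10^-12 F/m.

I_d = C dV/dt with C = ε₀πR²/d = 1.018×10^-10 F, so I_d = (1.018×10^-10)(5.94×10^6) = 6.047×10^-4 A.
With r > R the enclosed displacement current is the full I_d; B = μ₀ I_d / (2πr) = 5.52×10^-10 T.

5.52×10^-10 T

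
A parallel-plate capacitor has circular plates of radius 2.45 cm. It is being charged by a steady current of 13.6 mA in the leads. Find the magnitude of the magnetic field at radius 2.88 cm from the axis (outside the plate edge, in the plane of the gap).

9.44×10^-8 T

No conduction current crosses the gap, so I_d there equals the 0.0136 A in the leads.
For r ≥ R the full I_d is enclosed: B = μ₀ I_d/(2πr) = (4π×10^-7)(0.0136)/(2π·0.0288) = 9.44×10^-8 T.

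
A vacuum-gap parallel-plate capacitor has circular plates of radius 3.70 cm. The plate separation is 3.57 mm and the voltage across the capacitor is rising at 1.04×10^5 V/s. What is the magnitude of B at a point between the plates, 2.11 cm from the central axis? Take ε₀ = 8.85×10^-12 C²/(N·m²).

3.42×10^-12 T

dE/dt = (dV/dt)/d = 2.913×10^7 V/(m·s); I_d = ε₀(πR²)(dE/dt) = (8.85×10^-12)(4.301×10^-3)(2.913×10^7) = 1.109×10^-6 A.
An Ampèrian loop of radius r encloses a fraction (r/R)² of I_d. Then B·2πr = μ₀ I_d (r/R)², giving B = μ₀ I_d r/(2πR²) = 3.42×10^-12 T.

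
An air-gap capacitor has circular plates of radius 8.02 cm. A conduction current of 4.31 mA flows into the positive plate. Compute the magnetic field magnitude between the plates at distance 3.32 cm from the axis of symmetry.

No conduction current crosses the gap, so I_d there equals the 4.31×10^-3 A in the leads.
∮B·dl = μ₀ I_d,enc with I_d,enc = I_d r²/R² = 7.386×10^-4 A; so B = μ₀ I_d,enc/(2πr) = 4.45×10^-9 T.

4.45×10^-9 T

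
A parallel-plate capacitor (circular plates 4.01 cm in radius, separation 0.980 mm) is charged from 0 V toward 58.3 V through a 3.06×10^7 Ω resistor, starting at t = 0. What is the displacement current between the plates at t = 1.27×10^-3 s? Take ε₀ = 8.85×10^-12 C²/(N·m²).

C = ε₀A/d = (8.85×10^-12)(5.052×10^-3)/(9.80×10^-4) = 4.562×10^-11 F and τ = RC = 1.396×10^-3 s. I_d in the gap equals the RC charging current.
I_d(t) = (V₀/R) e^(−t/τ) = 1.905×10^-6 · e^(−0.9097) = 7.67×10^-7 A.

7.67×10^-7 A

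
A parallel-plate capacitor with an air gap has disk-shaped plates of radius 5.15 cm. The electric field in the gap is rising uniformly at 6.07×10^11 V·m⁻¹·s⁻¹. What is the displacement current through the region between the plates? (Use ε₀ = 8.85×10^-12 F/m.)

With a uniform field, Φ_E = EA, so I_d = ε₀ A dE/dt = 0.0448 A.

0.0448 A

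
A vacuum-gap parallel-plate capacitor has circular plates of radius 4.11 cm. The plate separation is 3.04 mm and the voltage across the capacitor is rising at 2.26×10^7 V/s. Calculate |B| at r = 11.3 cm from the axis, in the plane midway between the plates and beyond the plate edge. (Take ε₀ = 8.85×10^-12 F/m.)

With E = V/d, dE/dt = 7.434×10^9 V/(m·s) and πR² = 5.307×10^-3 m², giving I_d = ε₀ πR² dE/dt = 3.492×10^-4 A.
Outside the plates the loop encloses all of I_d, so B·2πr = μ₀ I_d and B = 6.18×10^-10 T.

6.18×10^-10 T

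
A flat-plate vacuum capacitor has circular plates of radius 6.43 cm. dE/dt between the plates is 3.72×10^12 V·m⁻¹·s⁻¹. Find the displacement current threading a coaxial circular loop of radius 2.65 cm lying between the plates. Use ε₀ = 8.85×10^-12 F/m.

Through the whole plate area (πR² = 0.01299 m²), I_d = ε₀ πR² dE/dt = 0.4277 A.
The field is uniform, so I_d,enc = I_d (r/R)² = (0.4277)(2.65/6.43)² = 0.0726 A.

0.0726 A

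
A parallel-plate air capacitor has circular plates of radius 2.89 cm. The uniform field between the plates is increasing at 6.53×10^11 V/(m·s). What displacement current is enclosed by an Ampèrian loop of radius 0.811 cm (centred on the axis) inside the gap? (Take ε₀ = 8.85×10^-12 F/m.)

1.19×10^-3 A

Through the whole plate area (πR² = 2.624×10^-3 m²), I_d = ε₀ πR² dE/dt = 0.01516 A.
Since J_d is uniform, the enclosed fraction is (r/R)² = 0.07875, giving I_d,enc = 1.19×10^-3 A.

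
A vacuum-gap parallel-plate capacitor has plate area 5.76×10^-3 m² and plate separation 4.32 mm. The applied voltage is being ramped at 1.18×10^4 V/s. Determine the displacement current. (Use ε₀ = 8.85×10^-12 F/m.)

1.39×10^-7 A

E = V/d so dE/dt = (dV/dt)/d = 2.731×10^6 V/(m·s), and I_d = ε₀ A dE/dt = (8.85×10^-12)(5.76×10^-3)(2.731×10^6) = 1.39×10^-7 A.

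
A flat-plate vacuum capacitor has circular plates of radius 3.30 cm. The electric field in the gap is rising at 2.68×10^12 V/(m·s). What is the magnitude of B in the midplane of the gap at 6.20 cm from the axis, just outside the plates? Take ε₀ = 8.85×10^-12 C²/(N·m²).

2.62×10^-7 T

Total displacement current: I_d = ε₀(πR²)(dE/dt) = (8.85×10^-12)(3.421×10^-3)(2.68×10^12) = 0.08114 A.
With r > R the enclosed displacement current is the full I_d; B = μ₀ I_d / (2πr) = 2.62×10^-7 T.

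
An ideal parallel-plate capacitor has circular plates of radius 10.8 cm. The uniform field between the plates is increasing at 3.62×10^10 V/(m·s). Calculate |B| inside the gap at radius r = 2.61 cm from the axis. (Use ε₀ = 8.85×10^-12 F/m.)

5.25×10^-9 T

I_d = ε₀ dΦ_E/dt = ε₀ πR² (dE/dt) = (8.85×10^-12)(0.03664)(3.62×10^10) = 0.01174 A through the full plate area.
For r < R the Ampère–Maxwell law gives B(2πr) = μ₀ I_d (r²/R²), so B = μ₀ I_d r/(2πR²) = (4π×10^-7)(0.01174)(0.0261)/(2π·0.108²) = 5.25×10^-9 T.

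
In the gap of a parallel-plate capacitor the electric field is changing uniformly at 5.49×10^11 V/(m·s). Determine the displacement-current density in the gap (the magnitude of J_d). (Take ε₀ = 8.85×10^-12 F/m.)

The displacement-current density is ε₀ ∂E/∂t = (8.85×10^-12)(5.49×10^11) = 4.86 A/m².

4.86 A/m²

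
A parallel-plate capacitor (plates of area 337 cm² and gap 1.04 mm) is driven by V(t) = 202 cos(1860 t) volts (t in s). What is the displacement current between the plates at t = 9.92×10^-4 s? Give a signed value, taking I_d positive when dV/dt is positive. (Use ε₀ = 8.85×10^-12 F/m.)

C = ε₀A/d = (8.85×10^-12)(0.0337)/(1.04×10^-3) = 2.868×10^-10 F. dV/dt = V₀ω·−sin(ωt); at ωt = 1.84512 rad this factor is -0.9626.
I_d = C dV/dt = (2.868×10^-10)(202)(1860)(-0.9626) = -1.04×10^-4 A.

-1.04×10^-4 A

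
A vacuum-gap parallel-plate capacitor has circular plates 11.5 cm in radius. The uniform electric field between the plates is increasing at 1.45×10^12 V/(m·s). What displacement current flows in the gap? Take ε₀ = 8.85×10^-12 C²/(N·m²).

0.533 A

The displacement current is ε₀ times dΦ_E/dt = ε₀ A dE/dt = (8.85×10^-12)(0.04155)(1.45×10^12) = 0.533 A.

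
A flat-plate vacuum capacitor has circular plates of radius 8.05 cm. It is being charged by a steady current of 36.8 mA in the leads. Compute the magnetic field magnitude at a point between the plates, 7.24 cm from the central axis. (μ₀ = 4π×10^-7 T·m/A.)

8.22×10^-8 T

No conduction current crosses the gap, so I_d there equals the 0.0368 A in the leads.
For r < R the Ampère–Maxwell law gives B(2πr) = μ₀ I_d (r²/R²), so B = μ₀ I_d r/(2πR²) = (4π×10^-7)(0.0368)(0.0724)/(2π·0.0805²) = 8.22×10^-8 T.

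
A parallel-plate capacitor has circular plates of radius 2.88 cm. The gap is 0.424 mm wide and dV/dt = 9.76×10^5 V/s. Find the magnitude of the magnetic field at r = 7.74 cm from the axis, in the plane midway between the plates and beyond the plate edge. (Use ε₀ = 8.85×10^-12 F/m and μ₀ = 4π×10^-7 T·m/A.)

1.37×10^-10 T

I_d = C dV/dt with C = ε₀πR²/d = 5.439×10^-11 F, so I_d = (5.439×10^-11)(9.76×10^5) = 5.308×10^-5 A.
For r ≥ R the full I_d is enclosed: B = μ₀ I_d/(2πr) = (4π×10^-7)(5.308×10^-5)/(2π·0.0774) = 1.37×10^-10 T.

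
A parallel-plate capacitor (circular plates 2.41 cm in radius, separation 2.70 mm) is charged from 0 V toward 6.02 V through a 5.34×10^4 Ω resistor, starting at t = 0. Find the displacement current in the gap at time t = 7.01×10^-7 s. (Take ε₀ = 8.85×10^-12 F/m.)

1.26×10^-5 A

C = ε₀A/d = (8.85×10^-12)(1.825×10^-3)/(2.70×10^-3) = 5.982×10^-12 F and τ = RC = 3.194×10^-7 s. I_d in the gap equals the RC charging current.
I_d(t) = (V₀/R) e^(−t/τ) = 1.127×10^-4 · e^(−2.195) = 1.26×10^-5 A.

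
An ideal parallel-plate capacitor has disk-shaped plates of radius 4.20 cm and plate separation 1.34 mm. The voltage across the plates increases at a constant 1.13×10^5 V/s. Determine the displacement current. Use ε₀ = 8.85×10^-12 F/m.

C = ε₀A/d = (8.85×10^-12)(5.542×10^-3)/(1.34×10^-3) = 3.660×10^-11 F.
I_d = C dV/dt = (3.660×10^-11)(1.13×10^5) = 4.14×10^-6 A.

4.14×10^-6 A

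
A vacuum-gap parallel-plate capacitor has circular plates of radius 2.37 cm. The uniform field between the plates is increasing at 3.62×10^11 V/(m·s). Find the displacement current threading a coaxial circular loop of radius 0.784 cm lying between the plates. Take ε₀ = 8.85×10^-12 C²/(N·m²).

Through the whole plate area (πR² = 1.765×10^-3 m²), I_d = ε₀ πR² dE/dt = 5.655×10^-3 A.
Since J_d is uniform, the enclosed fraction is (r/R)² = 0.1094, giving I_d,enc = 6.19×10^-4 A.

6.19×10^-4 A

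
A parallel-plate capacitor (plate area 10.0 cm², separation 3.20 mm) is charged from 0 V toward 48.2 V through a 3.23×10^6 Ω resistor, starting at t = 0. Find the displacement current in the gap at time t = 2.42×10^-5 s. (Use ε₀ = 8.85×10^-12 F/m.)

9.94×10^-7 A

C = ε₀A/d = (8.85×10^-12)(1.00×10^-3)/(3.20×10^-3) = 2.766×10^-12 F, so τ = RC = 8.934×10^-6 s.
The conduction current is I(t) = (V₀/R) e^(−t/τ), and the displacement current between the plates equals it.
t/τ = 2.709; I_d = (48.2/3.23×10^6) · e^(−2.709) = (1.492×10^-5)(0.06660) = 9.94×10^-7 A.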